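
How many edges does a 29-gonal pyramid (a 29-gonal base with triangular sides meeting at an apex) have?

58

A pyramid on an n-gon base has one n-gon and n triangles: V = 29 + 1 = 30, E = 2·29 = 58, F = 29 + 1 = 30.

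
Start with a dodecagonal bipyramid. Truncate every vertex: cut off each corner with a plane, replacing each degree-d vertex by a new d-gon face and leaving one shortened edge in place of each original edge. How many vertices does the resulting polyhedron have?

72

The base solid has V = 14, E = 36, F = 24.
Truncation replaces each original edge-end by a new vertex, so V′ = 2E = 72.
Each original edge survives, and each old vertex of degree d contributes d new edges; summing degrees gives Σd = 2E, so E′ = E + 2E = 3E = 108.
Each original face survives and each original vertex becomes one new face: F′ = F + V = 38.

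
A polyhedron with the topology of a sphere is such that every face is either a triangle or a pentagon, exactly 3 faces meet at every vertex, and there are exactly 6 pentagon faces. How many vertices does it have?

Let x be the number of triangles; then F = 6 + x.
Edge–face incidences: 2E = 5·6 + 3·x = 30 + 3x.
Every vertex has degree 3, so 3V = 2E.
Euler: V − E + F = 2 ⇒ (2E)/3 − E + (6 + x) = 2.
Multiply by 6: 2·(2E) − 3·(2E) + 6·(6 + x) = 12, i.e. 36 + 6x − (30 + 3x) = 12.
Collecting terms: 3x + 6 = 12, so 3x = 6, so x = 2.
Then 2E = 30 + 3·2 = 36, so E = 18, V = 2E/3 = 12, F = 6 + 2 = 8.

12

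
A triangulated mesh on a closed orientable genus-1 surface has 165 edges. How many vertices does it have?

55

χ = 2 − 2·1 = 0, and every face is a triangle so 3F = 2E.
F = 2E/3 = 110. Then V = 0 + E − F = 0 + 165 − 110 = 55.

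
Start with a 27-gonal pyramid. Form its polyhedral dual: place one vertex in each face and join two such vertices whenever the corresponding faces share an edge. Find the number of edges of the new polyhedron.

The base solid has V = 28, E = 54, F = 28.
The dual swaps V and F and preserves E: V′ = F = 28, E′ = E = 54, F′ = V = 28.

54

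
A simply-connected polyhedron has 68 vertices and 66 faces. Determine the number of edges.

Here V − E + F = 2.
E = V + F − (2) = 68 + 66 − (2) = 132.

132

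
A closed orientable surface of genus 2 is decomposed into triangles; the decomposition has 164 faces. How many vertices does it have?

80

χ = 2 − 2·2 = -2, and every face is a triangle so 3F = 2E.
E = 3·164/2 = 246. Then V = -2 + E − F = -2 + 246 − 164 = 80.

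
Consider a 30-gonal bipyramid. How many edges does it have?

90

A bipyramid over an n-gon has 2n triangular faces and n + 2 vertices: V = 30 + 2 = 32, E = 3·30 = 90, F = 2·30 = 60.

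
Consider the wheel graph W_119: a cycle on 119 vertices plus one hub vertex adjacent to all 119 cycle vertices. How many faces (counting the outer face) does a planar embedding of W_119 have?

120

W_119 has V = 119 + 1 = 120 vertices and E = 2·119 = 238 edges.
By Euler's formula F = 2 − V + E = 2 − 120 + 238 = 120.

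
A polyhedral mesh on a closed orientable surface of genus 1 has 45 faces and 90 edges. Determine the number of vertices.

45

For a closed orientable surface of genus 1, χ = 2 − 2·1 = 0.
V = 0 + E − F = 0 + 90 − 45 = 45.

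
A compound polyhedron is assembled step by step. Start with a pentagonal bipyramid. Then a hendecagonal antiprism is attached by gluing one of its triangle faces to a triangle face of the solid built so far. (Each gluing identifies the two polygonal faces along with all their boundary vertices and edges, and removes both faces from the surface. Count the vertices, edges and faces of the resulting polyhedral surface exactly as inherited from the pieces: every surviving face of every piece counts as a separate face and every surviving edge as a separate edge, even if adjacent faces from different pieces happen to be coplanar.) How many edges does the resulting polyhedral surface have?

56

A pentagonal bipyramid: V=7, E=15, F=10.
Attach a hendecagonal antiprism (V=22, E=44, F=24) along a 3-gon: merge 3 vertices and 3 edges, delete both glued faces → V=26, E=56, F=32.
Check: V − E + F = 26 − 56 + 32 = 2.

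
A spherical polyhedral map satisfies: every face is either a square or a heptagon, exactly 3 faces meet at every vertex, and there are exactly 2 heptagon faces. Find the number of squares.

7

Let x be the number of squares; then F = 2 + x.
Edge–face incidences: 2E = 7·2 + 4·x = 14 + 4x.
Every vertex has degree 3, so 3V = 2E.
Euler: V − E + F = 2 ⇒ (2E)/3 − E + (2 + x) = 2.
Multiply by 6: 2·(2E) − 3·(2E) + 6·(2 + x) = 12, i.e. 12 + 6x − (14 + 4x) = 12.
Collecting terms: 2x − 2 = 12, so 2x = 14, so x = 7.
Then 2E = 14 + 4·7 = 42, so E = 21, V = 2E/3 = 14, F = 2 + 7 = 9.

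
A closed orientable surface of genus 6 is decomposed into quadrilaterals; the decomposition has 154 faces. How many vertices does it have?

144

χ = 2 − 2·6 = -10, and every face is a square so 4F = 2E.
E = 4·154/2 = 308. Then V = -10 + E − F = -10 + 308 − 154 = 144.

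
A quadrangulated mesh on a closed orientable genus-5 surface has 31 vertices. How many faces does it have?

χ = 2 − 2·5 = -8, and every face is a square so 4F = 2E.
V − E + F = -8 with E = 4F/2 gives 31 − (4/2 − 1)·F = -8, so F = 39 and E = 78.

39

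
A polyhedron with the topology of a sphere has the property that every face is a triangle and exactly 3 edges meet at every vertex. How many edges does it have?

6

Each face has 3 edges and each edge borders two faces, so 2E = 3F.
Each vertex has degree 3, so 3V = 2E and hence V = 3F/3.
Euler: V − E + F = 2 ⇒ (3F/3) − (3F/2) + F = 2.
Multiply by 6: (6 − 9 + 6)F = 12, i.e. 3F = 12.
So F = 4, E = 3·4/2 = 6, V = 3·4/3 = 4.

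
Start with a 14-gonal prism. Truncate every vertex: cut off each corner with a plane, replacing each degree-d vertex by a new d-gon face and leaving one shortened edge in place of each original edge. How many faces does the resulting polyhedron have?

44

The base solid has V = 28, E = 42, F = 16.
Truncation replaces each original edge-end by a new vertex, so V′ = 2E = 84.
Each original edge survives, and each old vertex of degree d contributes d new edges; summing degrees gives Σd = 2E, so E′ = E + 2E = 3E = 126.
Each original face survives and each original vertex becomes one new face: F′ = F + V = 44.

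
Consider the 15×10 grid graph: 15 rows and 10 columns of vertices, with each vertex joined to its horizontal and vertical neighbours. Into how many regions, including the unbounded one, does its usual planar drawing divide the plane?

The grid has V = 15·10 = 150 vertices and E = 15·9 + 10·14 = 275 edges.
F = 2 − V + E = 2 − 150 + 275 = 127.

127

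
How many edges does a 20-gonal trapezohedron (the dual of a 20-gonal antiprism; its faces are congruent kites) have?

The n-trapezohedron (dual of the n-antiprism) has V = 2·20 + 2 = 42, E = 4·20 = 80, F = 2·20 = 40.

80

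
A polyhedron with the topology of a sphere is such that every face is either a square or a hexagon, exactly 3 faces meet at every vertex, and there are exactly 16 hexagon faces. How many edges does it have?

60

Let x be the number of squares; then F = 16 + x.
Edge–face incidences: 2E = 6·16 + 4·x = 96 + 4x.
Every vertex has degree 3, so 3V = 2E.
Euler: V − E + F = 2 ⇒ (2E)/3 − E + (16 + x) = 2.
Multiply by 6: 2·(2E) − 3·(2E) + 6·(16 + x) = 12, i.e. 96 + 6x − (96 + 4x) = 12.
Collecting terms: 2x = 12, so x = 6.
Then 2E = 96 + 4·6 = 120, so E = 60, V = 2E/3 = 40, F = 16 + 6 = 22.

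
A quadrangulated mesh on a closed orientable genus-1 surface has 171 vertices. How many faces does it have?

171

χ = 2 − 2·1 = 0, and every face is a square so 4F = 2E.
V − E + F = 0 with E = 4F/2 gives 171 − (4/2 − 1)·F = 0, so F = 171 and E = 342.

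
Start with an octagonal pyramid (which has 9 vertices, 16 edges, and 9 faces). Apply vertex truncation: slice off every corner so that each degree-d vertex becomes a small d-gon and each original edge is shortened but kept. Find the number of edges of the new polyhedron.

48

Truncation replaces each original edge-end by a new vertex, so V′ = 2E = 32.
Each original edge survives, and each old vertex of degree d contributes d new edges; summing degrees gives Σd = 2E, so E′ = E + 2E = 3E = 48.
Each original face survives and each original vertex becomes one new face: F′ = F + V = 18.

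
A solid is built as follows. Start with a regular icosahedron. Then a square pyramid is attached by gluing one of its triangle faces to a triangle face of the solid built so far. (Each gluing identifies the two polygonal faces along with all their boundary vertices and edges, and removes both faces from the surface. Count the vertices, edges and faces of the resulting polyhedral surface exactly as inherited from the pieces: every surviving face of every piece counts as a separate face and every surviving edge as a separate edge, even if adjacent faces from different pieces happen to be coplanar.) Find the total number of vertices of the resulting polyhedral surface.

14

A regular icosahedron: V=12, E=30, F=20.
Attach a square pyramid (V=5, E=8, F=5) along a 3-gon: merge 3 vertices and 3 edges, delete both glued faces → V=14, E=35, F=23.
Check: V − E + F = 14 − 35 + 23 = 2.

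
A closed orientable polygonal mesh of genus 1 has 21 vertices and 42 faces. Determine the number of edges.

63

For a closed orientable surface of genus 1, χ = 2 − 2·1 = 0.
E = V + F − (0) = 21 + 42 − (0) = 63.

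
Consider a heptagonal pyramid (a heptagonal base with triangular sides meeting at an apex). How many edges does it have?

A pyramid on an n-gon base has one n-gon and n triangles: V = 7 + 1 = 8, E = 2·7 = 14, F = 7 + 1 = 8.

14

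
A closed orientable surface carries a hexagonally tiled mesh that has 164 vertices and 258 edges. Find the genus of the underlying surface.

Every face is a hexagon and each edge borders two faces, so 6F = 2·258, giving F = 86.
χ = V − E + F = 164 − 258 + 86 = -8.
For a closed orientable surface χ = 2 − 2g, so g = (2 − (-8))/2 = 5.

5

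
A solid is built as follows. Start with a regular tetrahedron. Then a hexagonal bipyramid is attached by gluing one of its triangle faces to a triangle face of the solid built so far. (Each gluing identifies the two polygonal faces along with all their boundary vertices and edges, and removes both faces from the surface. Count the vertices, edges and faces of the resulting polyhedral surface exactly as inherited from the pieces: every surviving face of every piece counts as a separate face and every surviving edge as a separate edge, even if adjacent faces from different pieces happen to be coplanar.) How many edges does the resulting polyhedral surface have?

21

A regular tetrahedron: V=4, E=6, F=4.
Attach a hexagonal bipyramid (V=8, E=18, F=12) along a 3-gon: merge 3 vertices and 3 edges, delete both glued faces → V=9, E=21, F=14.
Check: V − E + F = 9 − 21 + 14 = 2.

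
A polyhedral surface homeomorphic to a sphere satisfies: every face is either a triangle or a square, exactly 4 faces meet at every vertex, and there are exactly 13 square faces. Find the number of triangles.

8

Let x be the number of triangles; then F = 13 + x.
Edge–face incidences: 2E = 4·13 + 3·x = 52 + 3x.
Every vertex has degree 4, so 4V = 2E.
Euler: V − E + F = 2 ⇒ (2E)/4 − E + (13 + x) = 2.
Multiply by 8: 2·(2E) − 4·(2E) + 8·(13 + x) = 16, i.e. 104 + 8x − 2·(52 + 3x) = 16.
Collecting terms: 2x = 16, so x = 8.
Then 2E = 52 + 3·8 = 76, so E = 38, V = 2E/4 = 19, F = 13 + 8 = 21.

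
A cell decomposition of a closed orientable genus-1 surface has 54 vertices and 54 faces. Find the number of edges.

108

For a closed orientable surface of genus 1, χ = 2 − 2·1 = 0.
E = V + F − (0) = 54 + 54 − (0) = 108.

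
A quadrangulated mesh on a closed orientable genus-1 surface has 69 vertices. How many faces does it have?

69

χ = 2 − 2·1 = 0, and every face is a square so 4F = 2E.
V − E + F = 0 with E = 4F/2 gives 69 − (4/2 − 1)·F = 0, so F = 69 and E = 138.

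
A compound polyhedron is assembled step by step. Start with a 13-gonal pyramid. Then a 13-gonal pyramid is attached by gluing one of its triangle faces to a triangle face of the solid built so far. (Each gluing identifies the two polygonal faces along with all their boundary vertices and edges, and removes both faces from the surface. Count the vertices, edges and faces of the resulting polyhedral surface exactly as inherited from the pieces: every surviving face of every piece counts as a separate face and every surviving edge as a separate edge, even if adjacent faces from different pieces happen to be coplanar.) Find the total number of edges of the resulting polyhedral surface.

49

A 13-gonal pyramid: V=14, E=26, F=14.
Attach a 13-gonal pyramid (V=14, E=26, F=14) along a 3-gon: merge 3 vertices and 3 edges, delete both glued faces → V=25, E=49, F=26.
Check: V − E + F = 25 − 49 + 26 = 2.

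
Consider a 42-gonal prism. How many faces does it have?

44

A prism on an n-gon has two n-gon bases and n rectangular sides: V = 2·42 = 84, E = 3·42 = 126, F = 42 + 2 = 44.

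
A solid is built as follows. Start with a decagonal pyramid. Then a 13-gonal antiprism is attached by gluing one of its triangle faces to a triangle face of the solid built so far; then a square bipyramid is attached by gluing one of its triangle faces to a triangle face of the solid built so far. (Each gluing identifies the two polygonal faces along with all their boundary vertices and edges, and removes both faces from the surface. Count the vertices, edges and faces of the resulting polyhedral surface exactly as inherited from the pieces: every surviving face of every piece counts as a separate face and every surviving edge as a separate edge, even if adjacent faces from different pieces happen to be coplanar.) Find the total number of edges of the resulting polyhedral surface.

A decagonal pyramid: V=11, E=20, F=11.
Attach a 13-gonal antiprism (V=26, E=52, F=28) along a 3-gon: merge 3 vertices and 3 edges, delete both glued faces → V=34, E=69, F=37.
Attach a square bipyramid (V=6, E=12, F=8) along a 3-gon: merge 3 vertices and 3 edges, delete both glued faces → V=37, E=78, F=43.
Check: V − E + F = 37 − 78 + 43 = 2.

78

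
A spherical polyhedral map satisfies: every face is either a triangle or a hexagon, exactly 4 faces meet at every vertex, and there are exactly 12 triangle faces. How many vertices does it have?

12

Let x be the number of hexagons; then F = 12 + x.
Edge–face incidences: 2E = 3·12 + 6·x = 36 + 6x.
Every vertex has degree 4, so 4V = 2E.
Euler: V − E + F = 2 ⇒ (2E)/4 − E + (12 + x) = 2.
Multiply by 8: 2·(2E) − 4·(2E) + 8·(12 + x) = 16, i.e. 96 + 8x − 2·(36 + 6x) = 16.
Collecting terms: −4x + 24 = 16, so −4x = −8, so x = 2.
Then 2E = 36 + 6·2 = 48, so E = 24, V = 2E/4 = 12, F = 12 + 2 = 14.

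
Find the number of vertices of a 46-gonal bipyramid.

48

A bipyramid over an n-gon has 2n triangular faces and n + 2 vertices: V = 46 + 2 = 48, E = 3·46 = 138, F = 2·46 = 92.
Check: V − E + F = 48 − 138 + 92 = 2.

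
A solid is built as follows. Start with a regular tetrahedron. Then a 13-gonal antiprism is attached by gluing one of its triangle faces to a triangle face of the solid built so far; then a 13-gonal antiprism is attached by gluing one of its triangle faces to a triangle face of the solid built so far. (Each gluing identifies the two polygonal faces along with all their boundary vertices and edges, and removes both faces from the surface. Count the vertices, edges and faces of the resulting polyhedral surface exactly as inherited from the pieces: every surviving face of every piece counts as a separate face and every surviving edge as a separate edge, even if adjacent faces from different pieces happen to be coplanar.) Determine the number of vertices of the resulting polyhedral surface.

50

A regular tetrahedron: V=4, E=6, F=4.
Attach a 13-gonal antiprism (V=26, E=52, F=28) along a 3-gon: merge 3 vertices and 3 edges, delete both glued faces → V=27, E=55, F=30.
Attach a 13-gonal antiprism (V=26, E=52, F=28) along a 3-gon: merge 3 vertices and 3 edges, delete both glued faces → V=50, E=104, F=56.
Check: V − E + F = 50 − 104 + 56 = 2.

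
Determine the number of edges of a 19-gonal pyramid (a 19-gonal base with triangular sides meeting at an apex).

A pyramid on an n-gon base has one n-gon and n triangles: V = 19 + 1 = 20, E = 2·19 = 38, F = 19 + 1 = 20.

38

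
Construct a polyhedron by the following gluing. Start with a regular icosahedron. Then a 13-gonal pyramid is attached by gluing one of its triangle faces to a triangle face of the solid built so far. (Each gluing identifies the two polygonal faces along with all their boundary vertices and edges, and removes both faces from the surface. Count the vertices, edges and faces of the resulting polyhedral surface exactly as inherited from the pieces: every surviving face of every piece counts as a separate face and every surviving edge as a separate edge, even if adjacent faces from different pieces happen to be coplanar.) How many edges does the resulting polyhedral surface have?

53

A regular icosahedron: V=12, E=30, F=20.
Attach a 13-gonal pyramid (V=14, E=26, F=14) along a 3-gon: merge 3 vertices and 3 edges, delete both glued faces → V=23, E=53, F=32.
Check: V − E + F = 23 − 53 + 32 = 2.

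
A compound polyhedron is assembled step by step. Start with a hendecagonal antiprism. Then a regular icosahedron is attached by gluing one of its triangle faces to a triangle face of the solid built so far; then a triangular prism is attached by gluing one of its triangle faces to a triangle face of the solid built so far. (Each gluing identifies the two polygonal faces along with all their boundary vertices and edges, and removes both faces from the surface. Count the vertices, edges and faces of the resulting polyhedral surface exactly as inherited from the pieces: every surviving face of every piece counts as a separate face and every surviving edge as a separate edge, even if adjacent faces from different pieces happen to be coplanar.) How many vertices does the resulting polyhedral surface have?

34

A hendecagonal antiprism: V=22, E=44, F=24.
Attach a regular icosahedron (V=12, E=30, F=20) along a 3-gon: merge 3 vertices and 3 edges, delete both glued faces → V=31, E=71, F=42.
Attach a triangular prism (V=6, E=9, F=5) along a 3-gon: merge 3 vertices and 3 edges, delete both glued faces → V=34, E=77, F=45.
Check: V − E + F = 34 − 77 + 45 = 2.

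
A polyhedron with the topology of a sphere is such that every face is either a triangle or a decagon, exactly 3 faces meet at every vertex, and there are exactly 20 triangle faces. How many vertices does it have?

Let x be the number of decagons; then F = 20 + x.
Edge–face incidences: 2E = 3·20 + 10·x = 60 + 10x.
Every vertex has degree 3, so 3V = 2E.
Euler: V − E + F = 2 ⇒ (2E)/3 − E + (20 + x) = 2.
Multiply by 6: 2·(2E) − 3·(2E) + 6·(20 + x) = 12, i.e. 120 + 6x − (60 + 10x) = 12.
Collecting terms: −4x + 60 = 12, so −4x = −48, so x = 12.
Then 2E = 60 + 10·12 = 180, so E = 90, V = 2E/3 = 60, F = 20 + 12 = 32.

60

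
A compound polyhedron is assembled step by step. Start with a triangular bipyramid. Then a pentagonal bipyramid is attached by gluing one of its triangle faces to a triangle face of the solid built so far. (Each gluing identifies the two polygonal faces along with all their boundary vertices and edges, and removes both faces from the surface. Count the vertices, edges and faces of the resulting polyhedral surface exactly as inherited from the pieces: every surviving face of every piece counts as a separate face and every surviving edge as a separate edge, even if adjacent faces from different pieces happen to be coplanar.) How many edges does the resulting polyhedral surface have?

21

A triangular bipyramid: V=5, E=9, F=6.
Attach a pentagonal bipyramid (V=7, E=15, F=10) along a 3-gon: merge 3 vertices and 3 edges, delete both glued faces → V=9, E=21, F=14.
Check: V − E + F = 9 − 21 + 14 = 2.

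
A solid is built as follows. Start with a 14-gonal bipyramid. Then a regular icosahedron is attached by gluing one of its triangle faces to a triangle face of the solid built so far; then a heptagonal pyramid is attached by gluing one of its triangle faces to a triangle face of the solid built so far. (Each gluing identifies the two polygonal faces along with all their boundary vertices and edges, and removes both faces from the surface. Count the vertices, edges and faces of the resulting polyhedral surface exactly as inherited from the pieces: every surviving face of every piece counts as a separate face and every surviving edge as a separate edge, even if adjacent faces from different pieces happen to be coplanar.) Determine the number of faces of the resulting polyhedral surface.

52

A 14-gonal bipyramid: V=16, E=42, F=28.
Attach a regular icosahedron (V=12, E=30, F=20) along a 3-gon: merge 3 vertices and 3 edges, delete both glued faces → V=25, E=69, F=46.
Attach a heptagonal pyramid (V=8, E=14, F=8) along a 3-gon: merge 3 vertices and 3 edges, delete both glued faces → V=30, E=80, F=52.
Check: V − E + F = 30 − 80 + 52 = 2.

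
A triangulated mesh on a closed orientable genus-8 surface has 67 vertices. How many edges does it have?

χ = 2 − 2·8 = -14, and every face is a triangle so 3F = 2E.
V − E + F = -14 with E = 3F/2 gives 67 − (3/2 − 1)·F = -14, so F = 162 and E = 243.

243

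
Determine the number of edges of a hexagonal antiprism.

24

An antiprism on an n-gon has two n-gon caps and 2n triangles: V = 2·6 = 12, E = 4·6 = 24, F = 2·6 + 2 = 14.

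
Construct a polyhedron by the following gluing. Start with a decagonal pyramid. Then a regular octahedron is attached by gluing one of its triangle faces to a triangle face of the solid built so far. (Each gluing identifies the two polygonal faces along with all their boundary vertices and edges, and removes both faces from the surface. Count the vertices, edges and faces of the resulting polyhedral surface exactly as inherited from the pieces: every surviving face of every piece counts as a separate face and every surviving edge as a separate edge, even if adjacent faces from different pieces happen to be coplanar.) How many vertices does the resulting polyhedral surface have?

14

A decagonal pyramid: V=11, E=20, F=11.
Attach a regular octahedron (V=6, E=12, F=8) along a 3-gon: merge 3 vertices and 3 edges, delete both glued faces → V=14, E=29, F=17.
Check: V − E + F = 14 − 29 + 17 = 2.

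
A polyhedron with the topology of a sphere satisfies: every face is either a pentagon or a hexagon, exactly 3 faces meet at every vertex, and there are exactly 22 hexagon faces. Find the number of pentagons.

12

Let x be the number of pentagons; then F = 22 + x.
Edge–face incidences: 2E = 6·22 + 5·x = 132 + 5x.
Every vertex has degree 3, so 3V = 2E.
Euler: V − E + F = 2 ⇒ (2E)/3 − E + (22 + x) = 2.
Multiply by 6: 2·(2E) − 3·(2E) + 6·(22 + x) = 12, i.e. 132 + 6x − (132 + 5x) = 12.
Collecting terms: x = 12.
Then 2E = 132 + 5·12 = 192, so E = 96, V = 2E/3 = 64, F = 22 + 12 = 34.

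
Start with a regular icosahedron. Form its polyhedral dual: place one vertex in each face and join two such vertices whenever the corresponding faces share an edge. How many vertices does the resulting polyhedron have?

The base solid has V = 12, E = 30, F = 20.
The dual swaps V and F and preserves E: V′ = F = 20, E′ = E = 30, F′ = V = 12.

20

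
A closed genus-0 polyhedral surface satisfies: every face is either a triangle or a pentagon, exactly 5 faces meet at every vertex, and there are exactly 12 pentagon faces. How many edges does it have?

Let x be the number of triangles; then F = 12 + x.
Edge–face incidences: 2E = 5·12 + 3·x = 60 + 3x.
Every vertex has degree 5, so 5V = 2E.
Euler: V − E + F = 2 ⇒ (2E)/5 − E + (12 + x) = 2.
Multiply by 10: 2·(2E) − 5·(2E) + 10·(12 + x) = 20, i.e. 120 + 10x − 3·(60 + 3x) = 20.
Collecting terms: x − 60 = 20, so x = 80.
Then 2E = 60 + 3·80 = 300, so E = 150, V = 2E/5 = 60, F = 12 + 80 = 92.

150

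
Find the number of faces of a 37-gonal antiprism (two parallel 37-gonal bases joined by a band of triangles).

76

An antiprism on an n-gon has two n-gon caps and 2n triangles: V = 2·37 = 74, E = 4·37 = 148, F = 2·37 + 2 = 76.
Check: V − E + F = 74 − 148 + 76 = 2.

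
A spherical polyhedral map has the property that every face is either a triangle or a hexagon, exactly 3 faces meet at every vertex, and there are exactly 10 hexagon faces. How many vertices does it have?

24

Let x be the number of triangles; then F = 10 + x.
Edge–face incidences: 2E = 6·10 + 3·x = 60 + 3x.
Every vertex has degree 3, so 3V = 2E.
Euler: V − E + F = 2 ⇒ (2E)/3 − E + (10 + x) = 2.
Multiply by 6: 2·(2E) − 3·(2E) + 6·(10 + x) = 12, i.e. 60 + 6x − (60 + 3x) = 12.
Collecting terms: 3x = 12, so x = 4.
Then 2E = 60 + 3·4 = 72, so E = 36, V = 2E/3 = 24, F = 10 + 4 = 14.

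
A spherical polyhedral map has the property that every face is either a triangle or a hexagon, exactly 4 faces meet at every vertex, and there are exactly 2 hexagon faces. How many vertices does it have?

Let x be the number of triangles; then F = 2 + x.
Edge–face incidences: 2E = 6·2 + 3·x = 12 + 3x.
Every vertex has degree 4, so 4V = 2E.
Euler: V − E + F = 2 ⇒ (2E)/4 − E + (2 + x) = 2.
Multiply by 8: 2·(2E) − 4·(2E) + 8·(2 + x) = 16, i.e. 16 + 8x − 2·(12 + 3x) = 16.
Collecting terms: 2x − 8 = 16, so 2x = 24, so x = 12.
Then 2E = 12 + 3·12 = 48, so E = 24, V = 2E/4 = 12, F = 2 + 12 = 14.

12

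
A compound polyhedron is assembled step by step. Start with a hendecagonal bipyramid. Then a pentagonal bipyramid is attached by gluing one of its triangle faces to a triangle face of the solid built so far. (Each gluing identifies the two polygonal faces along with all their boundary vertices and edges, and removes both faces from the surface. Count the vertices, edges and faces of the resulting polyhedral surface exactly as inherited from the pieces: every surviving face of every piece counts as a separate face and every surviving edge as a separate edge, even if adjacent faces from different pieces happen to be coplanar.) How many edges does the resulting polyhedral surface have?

A hendecagonal bipyramid: V=13, E=33, F=22.
Attach a pentagonal bipyramid (V=7, E=15, F=10) along a 3-gon: merge 3 vertices and 3 edges, delete both glued faces → V=17, E=45, F=30.
Check: V − E + F = 17 − 45 + 30 = 2.

45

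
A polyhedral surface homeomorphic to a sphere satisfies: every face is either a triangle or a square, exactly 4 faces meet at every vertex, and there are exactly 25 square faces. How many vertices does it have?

Let x be the number of triangles; then F = 25 + x.
Edge–face incidences: 2E = 4·25 + 3·x = 100 + 3x.
Every vertex has degree 4, so 4V = 2E.
Euler: V − E + F = 2 ⇒ (2E)/4 − E + (25 + x) = 2.
Multiply by 8: 2·(2E) − 4·(2E) + 8·(25 + x) = 16, i.e. 200 + 8x − 2·(100 + 3x) = 16.
Collecting terms: 2x = 16, so x = 8.
Then 2E = 100 + 3·8 = 124, so E = 62, V = 2E/4 = 31, F = 25 + 8 = 33.

31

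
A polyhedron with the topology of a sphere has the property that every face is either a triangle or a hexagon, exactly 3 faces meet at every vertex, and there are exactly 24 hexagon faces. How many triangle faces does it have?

4

Let x be the number of triangles; then F = 24 + x.
Edge–face incidences: 2E = 6·24 + 3·x = 144 + 3x.
Every vertex has degree 3, so 3V = 2E.
Euler: V − E + F = 2 ⇒ (2E)/3 − E + (24 + x) = 2.
Multiply by 6: 2·(2E) − 3·(2E) + 6·(24 + x) = 12, i.e. 144 + 6x − (144 + 3x) = 12.
Collecting terms: 3x = 12, so x = 4.
Then 2E = 144 + 3·4 = 156, so E = 78, V = 2E/3 = 52, F = 24 + 4 = 28.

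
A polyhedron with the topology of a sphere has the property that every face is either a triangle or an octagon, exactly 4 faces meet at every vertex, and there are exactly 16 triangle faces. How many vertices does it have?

Let x be the number of octagons; then F = 16 + x.
Edge–face incidences: 2E = 3·16 + 8·x = 48 + 8x.
Every vertex has degree 4, so 4V = 2E.
Euler: V − E + F = 2 ⇒ (2E)/4 − E + (16 + x) = 2.
Multiply by 8: 2·(2E) − 4·(2E) + 8·(16 + x) = 16, i.e. 128 + 8x − 2·(48 + 8x) = 16.
Collecting terms: −8x + 32 = 16, so −8x = −16, so x = 2.
Then 2E = 48 + 8·2 = 64, so E = 32, V = 2E/4 = 16, F = 16 + 2 = 18.

16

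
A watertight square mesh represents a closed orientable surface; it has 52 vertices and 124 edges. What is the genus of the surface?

6

Every face is a square and each edge borders two faces, so 4F = 2·124, giving F = 62.
χ = V − E + F = 52 − 124 + 62 = -10.
For a closed orientable surface χ = 2 − 2g, so g = (2 − (-10))/2 = 6.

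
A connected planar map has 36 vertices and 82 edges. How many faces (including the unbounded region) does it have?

Euler's formula for a connected plane graph: V − E + F = 2, so F = 2 − 36 + 82 = 48.

48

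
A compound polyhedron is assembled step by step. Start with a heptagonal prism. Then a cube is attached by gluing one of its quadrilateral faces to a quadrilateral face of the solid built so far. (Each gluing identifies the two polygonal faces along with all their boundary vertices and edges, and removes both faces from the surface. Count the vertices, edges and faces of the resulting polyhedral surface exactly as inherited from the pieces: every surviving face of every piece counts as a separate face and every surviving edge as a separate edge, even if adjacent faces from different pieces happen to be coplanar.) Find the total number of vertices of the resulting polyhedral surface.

A heptagonal prism: V=14, E=21, F=9.
Attach a cube (V=8, E=12, F=6) along a 4-gon: merge 4 vertices and 4 edges, delete both glued faces → V=18, E=29, F=13.
Check: V − E + F = 18 − 29 + 13 = 2.

18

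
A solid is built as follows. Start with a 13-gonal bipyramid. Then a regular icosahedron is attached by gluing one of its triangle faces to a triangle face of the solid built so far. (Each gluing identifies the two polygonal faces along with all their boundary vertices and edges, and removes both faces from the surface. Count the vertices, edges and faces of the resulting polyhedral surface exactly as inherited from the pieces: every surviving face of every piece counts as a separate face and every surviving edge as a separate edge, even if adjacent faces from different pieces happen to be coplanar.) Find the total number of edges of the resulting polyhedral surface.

66

A 13-gonal bipyramid: V=15, E=39, F=26.
Attach a regular icosahedron (V=12, E=30, F=20) along a 3-gon: merge 3 vertices and 3 edges, delete both glued faces → V=24, E=66, F=44.
Check: V − E + F = 24 − 66 + 44 = 2.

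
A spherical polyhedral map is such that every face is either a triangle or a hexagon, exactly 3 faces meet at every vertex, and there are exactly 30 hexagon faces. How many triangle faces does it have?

4

Let x be the number of triangles; then F = 30 + x.
Edge–face incidences: 2E = 6·30 + 3·x = 180 + 3x.
Every vertex has degree 3, so 3V = 2E.
Euler: V − E + F = 2 ⇒ (2E)/3 − E + (30 + x) = 2.
Multiply by 6: 2·(2E) − 3·(2E) + 6·(30 + x) = 12, i.e. 180 + 6x − (180 + 3x) = 12.
Collecting terms: 3x = 12, so x = 4.
Then 2E = 180 + 3·4 = 192, so E = 96, V = 2E/3 = 64, F = 30 + 4 = 34.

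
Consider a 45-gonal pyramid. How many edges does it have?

A pyramid on an n-gon base has one n-gon and n triangles: V = 45 + 1 = 46, E = 2·45 = 90, F = 45 + 1 = 46.

90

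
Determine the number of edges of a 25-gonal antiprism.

100

An antiprism on an n-gon has two n-gon caps and 2n triangles: V = 2·25 = 50, E = 4·25 = 100, F = 2·25 + 2 = 52.
Check: V − E + F = 50 − 100 + 52 = 2.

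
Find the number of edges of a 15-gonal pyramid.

30

A pyramid on an n-gon base has one n-gon and n triangles: V = 15 + 1 = 16, E = 2·15 = 30, F = 15 + 1 = 16.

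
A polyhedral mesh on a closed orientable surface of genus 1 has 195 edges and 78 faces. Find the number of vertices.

117

For a closed orientable surface of genus 1, χ = 2 − 2·1 = 0.
V = 0 + E − F = 0 + 195 − 78 = 117.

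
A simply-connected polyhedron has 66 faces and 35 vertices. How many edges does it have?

Here V − E + F = 2.
E = V + F − (2) = 35 + 66 − (2) = 99.

99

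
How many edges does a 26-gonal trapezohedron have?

104

The n-trapezohedron (dual of the n-antiprism) has V = 2·26 + 2 = 54, E = 4·26 = 104, F = 2·26 = 52.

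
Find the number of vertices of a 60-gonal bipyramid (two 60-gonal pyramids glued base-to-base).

A bipyramid over an n-gon has 2n triangular faces and n + 2 vertices: V = 60 + 2 = 62, E = 3·60 = 180, F = 2·60 = 120.
Check: V − E + F = 62 − 180 + 120 = 2.

62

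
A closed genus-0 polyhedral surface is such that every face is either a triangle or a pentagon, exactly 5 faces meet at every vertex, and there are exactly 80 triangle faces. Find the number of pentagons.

12

Let x be the number of pentagons; then F = 80 + x.
Edge–face incidences: 2E = 3·80 + 5·x = 240 + 5x.
Every vertex has degree 5, so 5V = 2E.
Euler: V − E + F = 2 ⇒ (2E)/5 − E + (80 + x) = 2.
Multiply by 10: 2·(2E) − 5·(2E) + 10·(80 + x) = 20, i.e. 800 + 10x − 3·(240 + 5x) = 20.
Collecting terms: −5x + 80 = 20, so −5x = −60, so x = 12.
Then 2E = 240 + 5·12 = 300, so E = 150, V = 2E/5 = 60, F = 80 + 12 = 92.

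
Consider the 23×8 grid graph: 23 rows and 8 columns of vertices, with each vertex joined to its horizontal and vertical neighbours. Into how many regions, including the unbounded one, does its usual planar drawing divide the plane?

The grid has V = 23·8 = 184 vertices and E = 23·7 + 8·22 = 337 edges.
F = 2 − V + E = 2 − 184 + 337 = 155.

155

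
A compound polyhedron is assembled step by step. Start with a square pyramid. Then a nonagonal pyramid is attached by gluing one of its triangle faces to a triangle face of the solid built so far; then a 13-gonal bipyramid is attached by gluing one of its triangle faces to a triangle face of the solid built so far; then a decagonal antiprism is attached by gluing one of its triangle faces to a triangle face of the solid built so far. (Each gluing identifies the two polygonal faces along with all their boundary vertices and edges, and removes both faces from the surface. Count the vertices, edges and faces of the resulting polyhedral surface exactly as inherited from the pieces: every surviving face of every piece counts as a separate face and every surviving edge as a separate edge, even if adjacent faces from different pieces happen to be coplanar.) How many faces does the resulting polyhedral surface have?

A square pyramid: V=5, E=8, F=5.
Attach a nonagonal pyramid (V=10, E=18, F=10) along a 3-gon: merge 3 vertices and 3 edges, delete both glued faces → V=12, E=23, F=13.
Attach a 13-gonal bipyramid (V=15, E=39, F=26) along a 3-gon: merge 3 vertices and 3 edges, delete both glued faces → V=24, E=59, F=37.
Attach a decagonal antiprism (V=20, E=40, F=22) along a 3-gon: merge 3 vertices and 3 edges, delete both glued faces → V=41, E=96, F=57.
Check: V − E + F = 41 − 96 + 57 = 2.

57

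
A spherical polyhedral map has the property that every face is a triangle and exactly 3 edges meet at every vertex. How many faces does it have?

4

Each face has 3 edges and each edge borders two faces, so 2E = 3F.
Each vertex has degree 3, so 3V = 2E and hence V = 3F/3.
Euler: V − E + F = 2 ⇒ (3F/3) − (3F/2) + F = 2.
Multiply by 6: (6 − 9 + 6)F = 12, i.e. 3F = 12.
So F = 4, E = 3·4/2 = 6, V = 3·4/3 = 4.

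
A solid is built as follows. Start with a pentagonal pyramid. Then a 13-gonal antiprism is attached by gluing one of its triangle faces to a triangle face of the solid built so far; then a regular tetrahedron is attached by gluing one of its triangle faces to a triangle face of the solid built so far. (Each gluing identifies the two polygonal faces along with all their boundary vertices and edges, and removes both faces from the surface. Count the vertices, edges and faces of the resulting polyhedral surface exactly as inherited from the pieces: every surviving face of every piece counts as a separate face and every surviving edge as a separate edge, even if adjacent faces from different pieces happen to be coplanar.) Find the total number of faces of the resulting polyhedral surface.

34

A pentagonal pyramid: V=6, E=10, F=6.
Attach a 13-gonal antiprism (V=26, E=52, F=28) along a 3-gon: merge 3 vertices and 3 edges, delete both glued faces → V=29, E=59, F=32.
Attach a regular tetrahedron (V=4, E=6, F=4) along a 3-gon: merge 3 vertices and 3 edges, delete both glued faces → V=30, E=62, F=34.
Check: V − E + F = 30 − 62 + 34 = 2.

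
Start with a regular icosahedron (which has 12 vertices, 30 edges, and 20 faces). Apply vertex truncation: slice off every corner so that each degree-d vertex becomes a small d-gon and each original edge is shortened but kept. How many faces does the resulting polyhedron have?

32

Truncation replaces each original edge-end by a new vertex, so V′ = 2E = 60.
Each original edge survives, and each old vertex of degree d contributes d new edges; summing degrees gives Σd = 2E, so E′ = E + 2E = 3E = 90.
Each original face survives and each original vertex becomes one new face: F′ = F + V = 32.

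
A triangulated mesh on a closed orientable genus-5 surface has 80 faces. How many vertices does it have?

χ = 2 − 2·5 = -8, and every face is a triangle so 3F = 2E.
E = 3·80/2 = 120. Then V = -8 + E − F = -8 + 120 − 80 = 32.

32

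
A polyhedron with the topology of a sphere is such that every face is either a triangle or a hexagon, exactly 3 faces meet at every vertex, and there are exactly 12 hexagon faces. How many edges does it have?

Let x be the number of triangles; then F = 12 + x.
Edge–face incidences: 2E = 6·12 + 3·x = 72 + 3x.
Every vertex has degree 3, so 3V = 2E.
Euler: V − E + F = 2 ⇒ (2E)/3 − E + (12 + x) = 2.
Multiply by 6: 2·(2E) − 3·(2E) + 6·(12 + x) = 12, i.e. 72 + 6x − (72 + 3x) = 12.
Collecting terms: 3x = 12, so x = 4.
Then 2E = 72 + 3·4 = 84, so E = 42, V = 2E/3 = 28, F = 12 + 4 = 16.

42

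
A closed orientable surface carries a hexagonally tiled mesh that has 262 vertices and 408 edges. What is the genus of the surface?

6

Every face is a hexagon and each edge borders two faces, so 6F = 2·408, giving F = 136.
χ = V − E + F = 262 − 408 + 136 = -10.
For a closed orientable surface χ = 2 − 2g, so g = (2 − (-10))/2 = 6.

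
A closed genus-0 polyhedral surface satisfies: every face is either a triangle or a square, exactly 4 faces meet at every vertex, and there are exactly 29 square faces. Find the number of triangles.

8

Let x be the number of triangles; then F = 29 + x.
Edge–face incidences: 2E = 4·29 + 3·x = 116 + 3x.
Every vertex has degree 4, so 4V = 2E.
Euler: V − E + F = 2 ⇒ (2E)/4 − E + (29 + x) = 2.
Multiply by 8: 2·(2E) − 4·(2E) + 8·(29 + x) = 16, i.e. 232 + 8x − 2·(116 + 3x) = 16.
Collecting terms: 2x = 16, so x = 8.
Then 2E = 116 + 3·8 = 140, so E = 70, V = 2E/4 = 35, F = 29 + 8 = 37.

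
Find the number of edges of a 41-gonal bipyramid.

123

A bipyramid over an n-gon has 2n triangular faces and n + 2 vertices: V = 41 + 2 = 43, E = 3·41 = 123, F = 2·41 = 82.
Check: V − E + F = 43 − 123 + 82 = 2.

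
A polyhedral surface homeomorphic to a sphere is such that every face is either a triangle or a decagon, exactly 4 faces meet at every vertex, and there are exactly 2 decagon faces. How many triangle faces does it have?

20

Let x be the number of triangles; then F = 2 + x.
Edge–face incidences: 2E = 10·2 + 3·x = 20 + 3x.
Every vertex has degree 4, so 4V = 2E.
Euler: V − E + F = 2 ⇒ (2E)/4 − E + (2 + x) = 2.
Multiply by 8: 2·(2E) − 4·(2E) + 8·(2 + x) = 16, i.e. 16 + 8x − 2·(20 + 3x) = 16.
Collecting terms: 2x − 24 = 16, so 2x = 40, so x = 20.
Then 2E = 20 + 3·20 = 80, so E = 40, V = 2E/4 = 20, F = 2 + 20 = 22.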